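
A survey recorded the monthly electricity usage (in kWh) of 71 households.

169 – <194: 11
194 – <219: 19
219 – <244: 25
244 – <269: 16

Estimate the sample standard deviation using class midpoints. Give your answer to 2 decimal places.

25.04

Midpoints: 181.5, 206.5, 231.5, 256.5
n = 71, Σfm = 15811.5, mean = 222.6972
Σfm² = 3565049.75
Σf(m − x̄)² = Σfm² − (Σfm)²/n = 3565049.75 − 15811.5²/71 = 43873.2394
Sample variance = 43873.2394 / 70 = 626.7606
Standard deviation = √626.7606 = 25.0352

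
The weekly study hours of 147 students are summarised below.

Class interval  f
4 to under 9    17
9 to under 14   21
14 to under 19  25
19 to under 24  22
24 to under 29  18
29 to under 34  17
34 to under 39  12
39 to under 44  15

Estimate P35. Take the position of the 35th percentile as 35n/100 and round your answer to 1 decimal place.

16.7

Cumulative frequencies: 17, 38, 63, 85, 103, 120, 132, 147
n = 147; position = 35n/100 = 51.45.
This falls in the class 14 to under 19: L = 14, F = 38, f = 25, h = 5.
35th percentile ≈ 14 + ((51.45 − 38) / 25) × 5 = 16.6900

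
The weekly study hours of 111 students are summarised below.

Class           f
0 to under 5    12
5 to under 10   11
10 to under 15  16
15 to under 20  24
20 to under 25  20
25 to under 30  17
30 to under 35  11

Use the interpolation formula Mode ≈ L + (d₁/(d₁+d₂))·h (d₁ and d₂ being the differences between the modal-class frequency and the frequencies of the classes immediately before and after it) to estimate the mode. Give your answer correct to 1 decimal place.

Modal class: 15 to under 20 (highest frequency 24).
d₁ = 24 − 16 = 8, d₂ = 24 − 20 = 4
Mode ≈ 15 + (8/(8+4)) × 5 = 15 + 3.3333 = 18.3333

18.3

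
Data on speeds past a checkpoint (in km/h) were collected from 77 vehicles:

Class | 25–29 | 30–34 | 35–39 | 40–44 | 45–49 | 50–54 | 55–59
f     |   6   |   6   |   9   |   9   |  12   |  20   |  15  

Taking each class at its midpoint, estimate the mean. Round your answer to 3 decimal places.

45.766

Midpoints: 27, 32, 37, 42, 47, 52, 57
Σfm = 6×27 + 6×32 + 9×37 + 9×42 + 12×47 + 20×52 + 15×57 = 3524
n = Σf = 77
Mean = 3524 / 77 = 45.7662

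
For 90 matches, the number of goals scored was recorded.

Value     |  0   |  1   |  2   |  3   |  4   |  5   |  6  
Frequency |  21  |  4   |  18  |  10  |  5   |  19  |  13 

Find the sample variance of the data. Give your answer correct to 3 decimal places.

4.724

Values: 0, 1, 2, 3, 4, 5, 6
n = 90, Σfx = 263, mean = 2.9222
Σfx² = 1189
Σf(x − x̄)² = Σfx² − (Σfx)²/n = 1189 − 263²/90 = 420.4556
Sample variance = 420.4556 / 89 = 4.7242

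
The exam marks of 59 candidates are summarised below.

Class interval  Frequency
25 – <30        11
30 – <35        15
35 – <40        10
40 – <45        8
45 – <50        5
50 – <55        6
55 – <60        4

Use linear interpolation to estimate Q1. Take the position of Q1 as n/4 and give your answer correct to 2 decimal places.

31.25

Cumulative frequencies: 11, 26, 36, 44, 49, 55, 59
n = 59; position = n/4 = 14.75.
This falls in the class 30 – <35: L = 30, F = 11, f = 15, h = 5.
Lower quartile ≈ 30 + ((14.75 − 11) / 15) × 5 = 31.2500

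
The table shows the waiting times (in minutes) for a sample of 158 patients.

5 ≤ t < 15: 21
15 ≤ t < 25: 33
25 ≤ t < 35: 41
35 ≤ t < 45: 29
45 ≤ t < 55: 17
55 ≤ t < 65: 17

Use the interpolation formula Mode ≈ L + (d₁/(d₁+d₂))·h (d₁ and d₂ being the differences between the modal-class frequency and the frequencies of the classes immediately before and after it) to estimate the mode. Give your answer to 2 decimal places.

29.00

Modal class: 25 ≤ t < 35 (highest frequency 41).
d₁ = 41 − 33 = 8, d₂ = 41 − 29 = 12
Mode ≈ 25 + (8/(8+12)) × 10 = 25 + 4.0000 = 29.0000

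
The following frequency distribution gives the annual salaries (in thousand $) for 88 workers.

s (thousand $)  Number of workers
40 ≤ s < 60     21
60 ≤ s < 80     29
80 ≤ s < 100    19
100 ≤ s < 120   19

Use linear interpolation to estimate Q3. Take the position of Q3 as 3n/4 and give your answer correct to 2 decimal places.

Cumulative frequencies: 21, 50, 69, 88
n = 88; position = 3n/4 = 66.
This falls in the class 80 ≤ s < 100: L = 80, F = 50, f = 19, h = 20.
Upper quartile ≈ 80 + ((66 − 50) / 19) × 20 = 96.8421

96.84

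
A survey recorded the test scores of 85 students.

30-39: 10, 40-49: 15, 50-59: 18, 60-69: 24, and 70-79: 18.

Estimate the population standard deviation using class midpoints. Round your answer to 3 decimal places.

Midpoints: 34.5, 44.5, 54.5, 64.5, 74.5
n = 85, Σfm = 4882.5, mean = 57.4412
Σfm² = 294821.25
Σf(m − x̄)² = Σfm² − (Σfm)²/n = 294821.25 − 4882.5²/85 = 14364.7059
Population variance = 14364.7059 / 85 = 168.9965
Standard deviation = √168.9965 = 12.9999

13.000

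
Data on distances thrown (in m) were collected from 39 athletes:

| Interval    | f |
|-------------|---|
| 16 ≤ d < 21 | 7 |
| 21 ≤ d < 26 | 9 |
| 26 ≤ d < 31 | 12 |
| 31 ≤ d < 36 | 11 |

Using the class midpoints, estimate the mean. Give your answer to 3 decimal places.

26.962

Midpoints: 18.5, 23.5, 28.5, 33.5
Σfm = 7×18.5 + 9×23.5 + 12×28.5 + 11×33.5 = 1051.5
n = Σf = 39
Mean = 1051.5 / 39 = 26.9615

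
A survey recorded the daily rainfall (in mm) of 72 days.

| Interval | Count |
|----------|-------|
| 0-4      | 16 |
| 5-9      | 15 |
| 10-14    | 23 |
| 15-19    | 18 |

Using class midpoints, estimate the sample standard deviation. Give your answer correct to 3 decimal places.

5.481

Midpoints: 2, 7, 12, 17
n = 72, Σfm = 719, mean = 9.9861
Σfm² = 9313
Σf(m − x̄)² = Σfm² − (Σfm)²/n = 9313 − 719²/72 = 2132.9861
Sample variance = 2132.9861 / 71 = 30.0421
Standard deviation = √30.0421 = 5.4811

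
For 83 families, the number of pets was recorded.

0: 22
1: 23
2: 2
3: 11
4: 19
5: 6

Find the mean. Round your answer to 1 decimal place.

Values: 0, 1, 2, 3, 4, 5
Σfx = 22×0 + 23×1 + 2×2 + 11×3 + 19×4 + 6×5 = 166
n = Σf = 83
Mean = 166 / 83 = 2.0000

2.0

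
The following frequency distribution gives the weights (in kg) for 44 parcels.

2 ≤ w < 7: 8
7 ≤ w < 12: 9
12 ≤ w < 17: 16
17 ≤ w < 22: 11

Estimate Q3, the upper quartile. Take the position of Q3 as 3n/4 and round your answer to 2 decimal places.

17.00

Cumulative frequencies: 8, 17, 33, 44
n = 44; position = 3n/4 = 33.
This falls in the class 12 ≤ w < 17: L = 12, F = 17, f = 16, h = 5.
Upper quartile ≈ 12 + ((33 − 17) / 16) × 5 = 17.0000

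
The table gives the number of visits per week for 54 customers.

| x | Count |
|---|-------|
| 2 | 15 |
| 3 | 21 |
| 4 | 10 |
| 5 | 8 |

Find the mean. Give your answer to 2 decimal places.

Values: 2, 3, 4, 5
Σfx = 15×2 + 21×3 + 10×4 + 8×5 = 173
n = Σf = 54
Mean = 173 / 54 = 3.2037

3.20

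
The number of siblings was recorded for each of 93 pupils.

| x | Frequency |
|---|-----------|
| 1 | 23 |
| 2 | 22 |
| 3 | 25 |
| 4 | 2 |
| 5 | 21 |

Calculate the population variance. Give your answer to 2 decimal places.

Values: 1, 2, 3, 4, 5
n = 93, Σfx = 255, mean = 2.7419
Σfx² = 893
Σf(x − x̄)² = Σfx² − (Σfx)²/n = 893 − 255²/93 = 193.8065
Population variance = 193.8065 / 93 = 2.0839

2.08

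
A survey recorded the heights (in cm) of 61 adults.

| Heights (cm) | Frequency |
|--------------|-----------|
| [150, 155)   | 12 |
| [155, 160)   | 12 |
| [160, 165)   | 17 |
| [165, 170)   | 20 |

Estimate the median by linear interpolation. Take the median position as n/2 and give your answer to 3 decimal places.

Cumulative frequencies: 12, 24, 41, 61
n = 61; position = n/2 = 30.5.
This falls in the class [160, 165): L = 160, F = 24, f = 17, h = 5.
Median ≈ 160 + ((30.5 − 24) / 17) × 5 = 161.9118

161.912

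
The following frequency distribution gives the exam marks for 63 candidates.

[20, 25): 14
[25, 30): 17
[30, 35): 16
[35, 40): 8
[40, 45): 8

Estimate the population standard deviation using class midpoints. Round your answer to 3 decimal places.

Midpoints: 22.5, 27.5, 32.5, 37.5, 42.5
n = 63, Σfm = 1942.5, mean = 30.8333
Σfm² = 62543.75
Σf(m − x̄)² = Σfm² − (Σfm)²/n = 62543.75 − 1942.5²/63 = 2650.0000
Population variance = 2650.0000 / 63 = 42.0635
Standard deviation = √42.0635 = 6.4856

6.486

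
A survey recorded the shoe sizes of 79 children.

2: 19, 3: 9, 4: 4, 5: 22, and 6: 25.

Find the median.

5

Cumulative frequencies: 19, 28, 32, 54, 79
n = 79, so the median is the value in position (n+1)/2 = 40.
Position 40 falls at value 5.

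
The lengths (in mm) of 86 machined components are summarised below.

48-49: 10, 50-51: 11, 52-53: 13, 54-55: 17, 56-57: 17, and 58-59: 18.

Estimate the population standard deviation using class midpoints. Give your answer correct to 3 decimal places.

3.301

Midpoints: 48.5, 50.5, 52.5, 54.5, 56.5, 58.5
n = 86, Σfm = 4663, mean = 54.2209
Σfm² = 253769.5
Σf(m − x̄)² = Σfm² − (Σfm)²/n = 253769.5 − 4663²/86 = 937.3023
Population variance = 937.3023 / 86 = 10.8989
Standard deviation = √10.8989 = 3.3013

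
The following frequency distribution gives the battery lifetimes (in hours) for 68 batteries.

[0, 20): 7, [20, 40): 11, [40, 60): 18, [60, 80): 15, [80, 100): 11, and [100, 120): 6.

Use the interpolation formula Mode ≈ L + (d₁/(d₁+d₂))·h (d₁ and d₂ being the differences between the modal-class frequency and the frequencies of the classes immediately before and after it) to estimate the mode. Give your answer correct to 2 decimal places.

54.00

Modal class: [40, 60) (highest frequency 18).
d₁ = 18 − 11 = 7, d₂ = 18 − 15 = 3
Mode ≈ 40 + (7/(7+3)) × 20 = 40 + 14.0000 = 54.0000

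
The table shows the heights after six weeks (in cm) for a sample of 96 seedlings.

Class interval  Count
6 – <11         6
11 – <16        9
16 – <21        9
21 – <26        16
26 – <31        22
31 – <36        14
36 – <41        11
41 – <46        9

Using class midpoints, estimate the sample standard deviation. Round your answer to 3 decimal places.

9.773

Midpoints: 8.5, 13.5, 18.5, 23.5, 28.5, 33.5, 38.5, 43.5
n = 96, Σfm = 2626, mean = 27.3542
Σfm² = 80906
Σf(m − x̄)² = Σfm² − (Σfm)²/n = 80906 − 2626²/96 = 9073.9583
Sample variance = 9073.9583 / 95 = 95.5154
Standard deviation = √95.5154 = 9.7732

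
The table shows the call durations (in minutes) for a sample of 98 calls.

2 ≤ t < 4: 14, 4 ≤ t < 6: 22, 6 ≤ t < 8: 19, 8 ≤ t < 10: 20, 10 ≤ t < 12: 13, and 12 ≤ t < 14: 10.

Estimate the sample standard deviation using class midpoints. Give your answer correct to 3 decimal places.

3.100

Midpoints: 3, 5, 7, 9, 11, 13
n = 98, Σfm = 738, mean = 7.5306
Σfm² = 6490
Σf(m − x̄)² = Σfm² − (Σfm)²/n = 6490 − 738²/98 = 932.4082
Sample variance = 932.4082 / 97 = 9.6125
Standard deviation = √9.6125 = 3.1004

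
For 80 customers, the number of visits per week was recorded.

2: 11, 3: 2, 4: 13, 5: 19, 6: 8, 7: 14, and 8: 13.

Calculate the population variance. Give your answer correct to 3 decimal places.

3.665

Values: 2, 3, 4, 5, 6, 7, 8
n = 80, Σfx = 425, mean = 5.3125
Σfx² = 2551
Σf(x − x̄)² = Σfx² − (Σfx)²/n = 2551 − 425²/80 = 293.1875
Population variance = 293.1875 / 80 = 3.6648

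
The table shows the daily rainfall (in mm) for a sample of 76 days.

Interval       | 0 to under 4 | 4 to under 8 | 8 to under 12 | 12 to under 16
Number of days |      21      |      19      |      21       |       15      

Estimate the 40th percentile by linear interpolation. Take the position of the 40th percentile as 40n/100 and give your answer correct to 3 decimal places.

Cumulative frequencies: 21, 40, 61, 76
n = 76; position = 40n/100 = 30.4.
This falls in the class 4 to under 8: L = 4, F = 21, f = 19, h = 4.
40th percentile ≈ 4 + ((30.4 − 21) / 19) × 4 = 5.9789

5.979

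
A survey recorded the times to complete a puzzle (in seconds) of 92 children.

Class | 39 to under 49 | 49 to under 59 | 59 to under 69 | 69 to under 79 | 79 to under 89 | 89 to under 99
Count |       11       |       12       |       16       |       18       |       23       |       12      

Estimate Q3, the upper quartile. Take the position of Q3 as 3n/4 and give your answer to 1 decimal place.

84.2

Cumulative frequencies: 11, 23, 39, 57, 80, 92
n = 92; position = 3n/4 = 69.
This falls in the class 79 to under 89: L = 79, F = 57, f = 23, h = 10.
Upper quartile ≈ 79 + ((69 − 57) / 23) × 10 = 84.2174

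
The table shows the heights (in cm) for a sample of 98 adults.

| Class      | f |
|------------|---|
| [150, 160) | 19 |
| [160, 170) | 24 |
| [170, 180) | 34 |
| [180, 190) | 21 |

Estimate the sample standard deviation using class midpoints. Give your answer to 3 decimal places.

10.347

Midpoints: 155, 165, 175, 185
n = 98, Σfm = 16740, mean = 170.8163
Σfm² = 2869850
Σf(m − x̄)² = Σfm² − (Σfm)²/n = 2869850 − 16740²/98 = 10384.6939
Sample variance = 10384.6939 / 97 = 107.0587
Standard deviation = √107.0587 = 10.3469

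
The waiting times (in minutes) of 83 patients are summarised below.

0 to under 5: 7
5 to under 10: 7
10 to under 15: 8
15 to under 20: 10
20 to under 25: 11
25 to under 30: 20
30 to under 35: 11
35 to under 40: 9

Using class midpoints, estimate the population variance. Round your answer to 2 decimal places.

108.91

Midpoints: 2.5, 7.5, 12.5, 17.5, 22.5, 27.5, 32.5, 37.5
n = 83, Σfm = 1837.5, mean = 22.1386
Σfm² = 49718.75
Σf(m − x̄)² = Σfm² − (Σfm)²/n = 49718.75 − 1837.5²/83 = 9039.1566
Population variance = 9039.1566 / 83 = 108.9055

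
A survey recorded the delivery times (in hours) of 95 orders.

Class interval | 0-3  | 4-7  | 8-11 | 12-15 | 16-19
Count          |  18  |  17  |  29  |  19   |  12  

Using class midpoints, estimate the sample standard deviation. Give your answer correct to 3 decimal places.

5.136

Midpoints: 1.5, 5.5, 9.5, 13.5, 17.5
n = 95, Σfm = 862.5, mean = 9.0789
Σfm² = 10309.75
Σf(m − x̄)² = Σfm² − (Σfm)²/n = 10309.75 − 862.5²/95 = 2479.1579
Sample variance = 2479.1579 / 94 = 26.3740
Standard deviation = √26.3740 = 5.1356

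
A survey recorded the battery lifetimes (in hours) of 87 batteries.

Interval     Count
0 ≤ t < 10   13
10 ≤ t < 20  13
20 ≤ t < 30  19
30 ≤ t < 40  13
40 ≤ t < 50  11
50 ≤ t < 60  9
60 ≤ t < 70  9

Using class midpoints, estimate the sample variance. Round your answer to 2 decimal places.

356.96

Midpoints: 5, 15, 25, 35, 45, 55, 65
n = 87, Σfm = 2765, mean = 31.7816
Σfm² = 118575
Σf(m − x̄)² = Σfm² − (Σfm)²/n = 118575 − 2765²/87 = 30698.8506
Sample variance = 30698.8506 / 86 = 356.9634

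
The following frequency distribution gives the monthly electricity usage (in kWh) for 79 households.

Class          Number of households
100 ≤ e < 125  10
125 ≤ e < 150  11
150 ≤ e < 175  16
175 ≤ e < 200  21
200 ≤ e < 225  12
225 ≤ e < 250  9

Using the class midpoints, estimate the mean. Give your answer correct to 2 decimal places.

Midpoints: 112.5, 137.5, 162.5, 187.5, 212.5, 237.5
Σfm = 10×112.5 + 11×137.5 + 16×162.5 + 21×187.5 + 12×212.5 + 9×237.5 = 13862.5
n = Σf = 79
Mean = 13862.5 / 79 = 175.4747

175.47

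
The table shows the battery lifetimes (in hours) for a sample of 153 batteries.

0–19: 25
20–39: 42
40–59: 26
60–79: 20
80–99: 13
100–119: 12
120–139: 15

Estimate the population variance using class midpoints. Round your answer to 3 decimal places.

Midpoints: 9.5, 29.5, 49.5, 69.5, 89.5, 109.5, 129.5
n = 153, Σfm = 8573.5, mean = 56.0359
Σfm² = 698688.25
Σf(m − x̄)² = Σfm² − (Σfm)²/n = 698688.25 − 8573.5²/153 = 218264.0523
Population variance = 218264.0523 / 153 = 1426.5624

1426.562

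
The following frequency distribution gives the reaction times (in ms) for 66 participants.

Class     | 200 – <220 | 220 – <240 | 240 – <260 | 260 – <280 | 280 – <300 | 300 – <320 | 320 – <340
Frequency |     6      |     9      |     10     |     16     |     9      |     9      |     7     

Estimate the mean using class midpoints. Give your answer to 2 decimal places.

Midpoints: 210, 230, 250, 270, 290, 310, 330
Σfm = 6×210 + 9×230 + 10×250 + 16×270 + 9×290 + 9×310 + 7×330 = 17860
n = Σf = 66
Mean = 17860 / 66 = 270.6061

270.61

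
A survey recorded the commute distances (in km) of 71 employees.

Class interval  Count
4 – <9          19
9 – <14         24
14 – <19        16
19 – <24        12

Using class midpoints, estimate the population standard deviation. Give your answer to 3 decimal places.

5.200

Midpoints: 6.5, 11.5, 16.5, 21.5
n = 71, Σfm = 921.5, mean = 12.9789
Σfm² = 13879.75
Σf(m − x̄)² = Σfm² − (Σfm)²/n = 13879.75 − 921.5²/71 = 1919.7183
Population variance = 1919.7183 / 71 = 27.0383
Standard deviation = √27.0383 = 5.1998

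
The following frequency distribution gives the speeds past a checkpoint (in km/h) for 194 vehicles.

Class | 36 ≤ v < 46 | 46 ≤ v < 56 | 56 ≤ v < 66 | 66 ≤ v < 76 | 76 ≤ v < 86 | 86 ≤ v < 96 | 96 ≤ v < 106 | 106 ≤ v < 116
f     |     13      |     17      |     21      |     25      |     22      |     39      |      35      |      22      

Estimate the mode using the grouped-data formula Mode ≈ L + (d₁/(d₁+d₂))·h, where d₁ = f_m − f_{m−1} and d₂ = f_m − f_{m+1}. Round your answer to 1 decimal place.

Modal class: 86 ≤ v < 96 (highest frequency 39).
d₁ = 39 − 22 = 17, d₂ = 39 − 35 = 4
Mode ≈ 86 + (17/(17+4)) × 10 = 86 + 8.0952 = 94.0952

94.1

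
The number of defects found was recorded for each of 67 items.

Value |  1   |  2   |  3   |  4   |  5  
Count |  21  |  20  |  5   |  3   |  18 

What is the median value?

Cumulative frequencies: 21, 41, 46, 49, 67
n = 67, so the median is the value in position (n+1)/2 = 34.
Position 34 falls at value 2.

2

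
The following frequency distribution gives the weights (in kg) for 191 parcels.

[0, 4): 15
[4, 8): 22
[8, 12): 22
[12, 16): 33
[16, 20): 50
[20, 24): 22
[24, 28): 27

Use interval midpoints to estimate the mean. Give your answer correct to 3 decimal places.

15.340

Midpoints: 2, 6, 10, 14, 18, 22, 26
Σfm = 15×2 + 22×6 + 22×10 + 33×14 + 50×18 + 22×22 + 27×26 = 2930
n = Σf = 191
Mean = 2930 / 191 = 15.3403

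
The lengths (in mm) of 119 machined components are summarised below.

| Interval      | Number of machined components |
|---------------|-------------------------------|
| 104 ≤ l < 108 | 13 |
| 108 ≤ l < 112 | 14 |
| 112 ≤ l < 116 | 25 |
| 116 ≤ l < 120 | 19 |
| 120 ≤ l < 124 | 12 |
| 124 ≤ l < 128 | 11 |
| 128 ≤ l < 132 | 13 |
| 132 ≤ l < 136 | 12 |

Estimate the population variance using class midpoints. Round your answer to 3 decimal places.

74.747

Midpoints: 106, 110, 114, 118, 122, 126, 130, 134
n = 119, Σfm = 14158, mean = 118.9748
Σfm² = 1693340
Σf(m − x̄)² = Σfm² − (Σfm)²/n = 1693340 − 14158²/119 = 8894.9244
Population variance = 8894.9244 / 119 = 74.7473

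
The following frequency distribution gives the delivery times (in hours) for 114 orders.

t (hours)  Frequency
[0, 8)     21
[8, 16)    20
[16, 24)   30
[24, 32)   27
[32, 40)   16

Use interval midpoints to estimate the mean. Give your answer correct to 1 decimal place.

Midpoints: 4, 12, 20, 28, 36
Σfm = 21×4 + 20×12 + 30×20 + 27×28 + 16×36 = 2256
n = Σf = 114
Mean = 2256 / 114 = 19.7895

19.8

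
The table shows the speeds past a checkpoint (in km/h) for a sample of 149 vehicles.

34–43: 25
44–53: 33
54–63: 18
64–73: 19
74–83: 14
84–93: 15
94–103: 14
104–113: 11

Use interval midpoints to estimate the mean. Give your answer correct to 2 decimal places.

Midpoints: 38.5, 48.5, 58.5, 68.5, 78.5, 88.5, 98.5, 108.5
Σfm = 25×38.5 + 33×48.5 + 18×58.5 + 19×68.5 + 14×78.5 + 15×88.5 + 14×98.5 + 11×108.5 = 9916.5
n = Σf = 149
Mean = 9916.5 / 149 = 66.5537

66.55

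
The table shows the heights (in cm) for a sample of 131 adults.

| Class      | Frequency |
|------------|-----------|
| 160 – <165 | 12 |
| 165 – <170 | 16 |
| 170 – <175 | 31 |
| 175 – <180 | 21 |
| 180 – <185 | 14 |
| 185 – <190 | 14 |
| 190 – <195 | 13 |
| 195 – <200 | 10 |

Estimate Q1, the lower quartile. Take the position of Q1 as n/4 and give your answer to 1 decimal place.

Cumulative frequencies: 12, 28, 59, 80, 94, 108, 121, 131
n = 131; position = n/4 = 32.75.
This falls in the class 170 – <175: L = 170, F = 28, f = 31, h = 5.
Lower quartile ≈ 170 + ((32.75 − 28) / 31) × 5 = 170.7661

170.8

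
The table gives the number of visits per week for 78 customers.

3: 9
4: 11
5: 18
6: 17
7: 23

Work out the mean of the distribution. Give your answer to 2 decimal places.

5.44

Values: 3, 4, 5, 6, 7
Σfx = 9×3 + 11×4 + 18×5 + 17×6 + 23×7 = 424
n = Σf = 78
Mean = 424 / 78 = 5.4359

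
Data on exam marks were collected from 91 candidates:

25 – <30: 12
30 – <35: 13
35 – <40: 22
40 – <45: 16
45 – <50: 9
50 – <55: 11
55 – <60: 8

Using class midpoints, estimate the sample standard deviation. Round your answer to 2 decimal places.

9.09

Midpoints: 27.5, 32.5, 37.5, 42.5, 47.5, 52.5, 57.5
n = 91, Σfm = 3722.5, mean = 40.9066
Σfm² = 159718.75
Σf(m − x̄)² = Σfm² − (Σfm)²/n = 159718.75 − 3722.5²/91 = 7443.9560
Sample variance = 7443.9560 / 90 = 82.7106
Standard deviation = √82.7106 = 9.0945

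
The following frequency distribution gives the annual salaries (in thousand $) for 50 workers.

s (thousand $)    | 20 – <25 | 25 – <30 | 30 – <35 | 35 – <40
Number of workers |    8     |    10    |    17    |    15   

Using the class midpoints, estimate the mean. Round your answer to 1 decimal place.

Midpoints: 22.5, 27.5, 32.5, 37.5
Σfm = 8×22.5 + 10×27.5 + 17×32.5 + 15×37.5 = 1570
n = Σf = 50
Mean = 1570 / 50 = 31.4000

31.4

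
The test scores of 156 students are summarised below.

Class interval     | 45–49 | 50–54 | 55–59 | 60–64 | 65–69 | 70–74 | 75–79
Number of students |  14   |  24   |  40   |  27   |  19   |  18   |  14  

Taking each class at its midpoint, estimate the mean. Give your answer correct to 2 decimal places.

Midpoints: 47, 52, 57, 62, 67, 72, 77
Σfm = 14×47 + 24×52 + 40×57 + 27×62 + 19×67 + 18×72 + 14×77 = 9507
n = Σf = 156
Mean = 9507 / 156 = 60.9423

60.94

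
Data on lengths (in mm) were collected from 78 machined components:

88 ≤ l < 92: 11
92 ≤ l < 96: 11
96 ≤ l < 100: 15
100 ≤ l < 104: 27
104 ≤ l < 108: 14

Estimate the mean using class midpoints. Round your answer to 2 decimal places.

Midpoints: 90, 94, 98, 102, 106
Σfm = 11×90 + 11×94 + 15×98 + 27×102 + 14×106 = 7732
n = Σf = 78
Mean = 7732 / 78 = 99.1282

99.13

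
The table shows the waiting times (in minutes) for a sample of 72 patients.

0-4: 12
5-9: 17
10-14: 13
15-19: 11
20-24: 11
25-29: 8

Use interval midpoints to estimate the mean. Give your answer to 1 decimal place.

13.1

Midpoints: 2, 7, 12, 17, 22, 27
Σfm = 12×2 + 17×7 + 13×12 + 11×17 + 11×22 + 8×27 = 944
n = Σf = 72
Mean = 944 / 72 = 13.1111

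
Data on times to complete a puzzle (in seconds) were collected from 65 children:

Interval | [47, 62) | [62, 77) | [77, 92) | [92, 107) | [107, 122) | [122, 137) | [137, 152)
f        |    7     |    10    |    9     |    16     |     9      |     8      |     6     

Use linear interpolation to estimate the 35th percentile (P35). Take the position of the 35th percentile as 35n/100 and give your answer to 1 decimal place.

86.6

Cumulative frequencies: 7, 17, 26, 42, 51, 59, 65
n = 65; position = 35n/100 = 22.75.
This falls in the class [77, 92): L = 77, F = 17, f = 9, h = 15.
35th percentile ≈ 77 + ((22.75 − 17) / 9) × 15 = 86.5833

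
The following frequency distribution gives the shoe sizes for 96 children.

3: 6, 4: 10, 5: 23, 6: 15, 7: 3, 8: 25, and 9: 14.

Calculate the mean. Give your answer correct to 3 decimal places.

Values: 3, 4, 5, 6, 7, 8, 9
Σfx = 6×3 + 10×4 + 23×5 + 15×6 + 3×7 + 25×8 + 14×9 = 610
n = Σf = 96
Mean = 610 / 96 = 6.3542

6.354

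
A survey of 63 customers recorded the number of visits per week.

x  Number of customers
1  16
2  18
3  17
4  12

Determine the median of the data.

Cumulative frequencies: 16, 34, 51, 63
n = 63, so the median is the value in position (n+1)/2 = 32.
Position 32 falls at value 2.

2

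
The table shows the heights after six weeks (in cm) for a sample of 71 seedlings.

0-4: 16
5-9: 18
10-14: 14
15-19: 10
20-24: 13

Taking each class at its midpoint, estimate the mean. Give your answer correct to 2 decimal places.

Midpoints: 2, 7, 12, 17, 22
Σfm = 16×2 + 18×7 + 14×12 + 10×17 + 13×22 = 782
n = Σf = 71
Mean = 782 / 71 = 11.0141

11.01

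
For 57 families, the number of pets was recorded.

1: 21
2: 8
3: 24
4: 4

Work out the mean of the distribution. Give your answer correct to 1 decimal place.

2.2

Values: 1, 2, 3, 4
Σfx = 21×1 + 8×2 + 24×3 + 4×4 = 125
n = Σf = 57
Mean = 125 / 57 = 2.1930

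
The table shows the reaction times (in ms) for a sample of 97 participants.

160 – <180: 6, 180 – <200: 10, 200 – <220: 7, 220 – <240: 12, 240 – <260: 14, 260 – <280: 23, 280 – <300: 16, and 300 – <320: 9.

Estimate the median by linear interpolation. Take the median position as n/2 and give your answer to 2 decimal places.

259.29

Cumulative frequencies: 6, 16, 23, 35, 49, 72, 88, 97
n = 97; position = n/2 = 48.5.
This falls in the class 240 – <260: L = 240, F = 35, f = 14, h = 20.
Median ≈ 240 + ((48.5 − 35) / 14) × 20 = 259.2857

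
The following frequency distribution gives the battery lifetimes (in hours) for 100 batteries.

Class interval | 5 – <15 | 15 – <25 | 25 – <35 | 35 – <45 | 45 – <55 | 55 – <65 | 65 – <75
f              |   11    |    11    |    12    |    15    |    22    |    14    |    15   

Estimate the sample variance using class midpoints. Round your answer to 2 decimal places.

363.80

Midpoints: 10, 20, 30, 40, 50, 60, 70
n = 100, Σfm = 4280, mean = 42.8000
Σfm² = 219200
Σf(m − x̄)² = Σfm² − (Σfm)²/n = 219200 − 4280²/100 = 36016.0000
Sample variance = 36016.0000 / 99 = 363.7980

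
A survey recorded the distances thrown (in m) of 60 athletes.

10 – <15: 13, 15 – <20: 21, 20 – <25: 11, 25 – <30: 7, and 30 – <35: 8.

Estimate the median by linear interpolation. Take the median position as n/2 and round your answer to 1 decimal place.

Cumulative frequencies: 13, 34, 45, 52, 60
n = 60; position = n/2 = 30.
This falls in the class 15 – <20: L = 15, F = 13, f = 21, h = 5.
Median ≈ 15 + ((30 − 13) / 21) × 5 = 19.0476

19.0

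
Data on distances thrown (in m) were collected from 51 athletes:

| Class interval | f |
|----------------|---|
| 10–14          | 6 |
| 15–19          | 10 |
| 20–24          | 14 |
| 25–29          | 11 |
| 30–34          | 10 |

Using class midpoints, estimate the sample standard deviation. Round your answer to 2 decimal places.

6.46

Midpoints: 12, 17, 22, 27, 32
n = 51, Σfm = 1167, mean = 22.8824
Σfm² = 28789
Σf(m − x̄)² = Σfm² − (Σfm)²/n = 28789 − 1167²/51 = 2085.2941
Sample variance = 2085.2941 / 50 = 41.7059
Standard deviation = √41.7059 = 6.4580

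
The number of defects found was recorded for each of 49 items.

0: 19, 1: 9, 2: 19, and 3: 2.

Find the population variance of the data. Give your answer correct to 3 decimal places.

0.932

Values: 0, 1, 2, 3
n = 49, Σfx = 53, mean = 1.0816
Σfx² = 103
Σf(x − x̄)² = Σfx² − (Σfx)²/n = 103 − 53²/49 = 45.6735
Population variance = 45.6735 / 49 = 0.9321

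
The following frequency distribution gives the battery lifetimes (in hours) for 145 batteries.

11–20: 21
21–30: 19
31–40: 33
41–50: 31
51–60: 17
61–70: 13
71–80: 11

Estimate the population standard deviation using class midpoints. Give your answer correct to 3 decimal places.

17.475

Midpoints: 15.5, 25.5, 35.5, 45.5, 55.5, 65.5, 75.5
n = 145, Σfm = 6017.5, mean = 41.5000
Σfm² = 294006.25
Σf(m − x̄)² = Σfm² − (Σfm)²/n = 294006.25 − 6017.5²/145 = 44280.0000
Population variance = 44280.0000 / 145 = 305.3793
Standard deviation = √305.3793 = 17.4751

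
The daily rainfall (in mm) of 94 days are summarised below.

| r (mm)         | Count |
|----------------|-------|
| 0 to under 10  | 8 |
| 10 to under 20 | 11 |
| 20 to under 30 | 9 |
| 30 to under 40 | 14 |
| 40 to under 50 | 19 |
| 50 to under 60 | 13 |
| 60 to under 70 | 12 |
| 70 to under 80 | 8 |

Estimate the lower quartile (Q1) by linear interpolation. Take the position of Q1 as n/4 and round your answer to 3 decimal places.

25.000

Cumulative frequencies: 8, 19, 28, 42, 61, 74, 86, 94
n = 94; position = n/4 = 23.5.
This falls in the class 20 to under 30: L = 20, F = 19, f = 9, h = 10.
Lower quartile ≈ 20 + ((23.5 − 19) / 9) × 10 = 25.0000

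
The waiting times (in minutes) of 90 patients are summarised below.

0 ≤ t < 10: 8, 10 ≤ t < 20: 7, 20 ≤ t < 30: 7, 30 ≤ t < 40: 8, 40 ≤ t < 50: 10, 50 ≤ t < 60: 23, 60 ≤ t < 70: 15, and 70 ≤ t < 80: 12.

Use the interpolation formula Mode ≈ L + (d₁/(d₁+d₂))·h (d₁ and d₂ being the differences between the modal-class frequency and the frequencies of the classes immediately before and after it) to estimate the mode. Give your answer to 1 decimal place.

Modal class: 50 ≤ t < 60 (highest frequency 23).
d₁ = 23 − 10 = 13, d₂ = 23 − 15 = 8
Mode ≈ 50 + (13/(13+8)) × 10 = 50 + 6.1905 = 56.1905

56.2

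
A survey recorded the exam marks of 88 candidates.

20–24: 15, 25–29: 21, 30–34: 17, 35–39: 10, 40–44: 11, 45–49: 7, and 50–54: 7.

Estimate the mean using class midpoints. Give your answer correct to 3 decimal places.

33.705

Midpoints: 22, 27, 32, 37, 42, 47, 52
Σfm = 15×22 + 21×27 + 17×32 + 10×37 + 11×42 + 7×47 + 7×52 = 2966
n = Σf = 88
Mean = 2966 / 88 = 33.7045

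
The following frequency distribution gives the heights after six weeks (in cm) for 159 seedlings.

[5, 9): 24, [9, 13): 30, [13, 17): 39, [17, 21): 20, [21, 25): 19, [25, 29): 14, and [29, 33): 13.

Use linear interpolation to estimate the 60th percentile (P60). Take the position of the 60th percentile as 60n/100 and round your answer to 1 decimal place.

17.5

Cumulative frequencies: 24, 54, 93, 113, 132, 146, 159
n = 159; position = 60n/100 = 95.4.
This falls in the class [17, 21): L = 17, F = 93, f = 20, h = 4.
60th percentile ≈ 17 + ((95.4 − 93) / 20) × 4 = 17.4800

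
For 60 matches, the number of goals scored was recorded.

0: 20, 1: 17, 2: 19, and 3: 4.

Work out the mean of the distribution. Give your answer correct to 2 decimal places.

Values: 0, 1, 2, 3
Σfx = 20×0 + 17×1 + 19×2 + 4×3 = 67
n = Σf = 60
Mean = 67 / 60 = 1.1167

1.12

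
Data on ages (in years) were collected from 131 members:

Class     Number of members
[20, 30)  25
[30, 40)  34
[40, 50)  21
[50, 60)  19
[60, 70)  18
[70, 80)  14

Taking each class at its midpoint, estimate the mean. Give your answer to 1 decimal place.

Midpoints: 25, 35, 45, 55, 65, 75
Σfm = 25×25 + 34×35 + 21×45 + 19×55 + 18×65 + 14×75 = 6025
n = Σf = 131
Mean = 6025 / 131 = 45.9924

46.0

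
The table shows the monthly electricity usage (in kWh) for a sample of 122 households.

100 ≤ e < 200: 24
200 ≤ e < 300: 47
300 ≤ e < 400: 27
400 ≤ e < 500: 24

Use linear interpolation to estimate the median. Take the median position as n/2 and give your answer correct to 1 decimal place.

278.7

Cumulative frequencies: 24, 71, 98, 122
n = 122; position = n/2 = 61.
This falls in the class 200 ≤ e < 300: L = 200, F = 24, f = 47, h = 100.
Median ≈ 200 + ((61 − 24) / 47) × 100 = 278.7234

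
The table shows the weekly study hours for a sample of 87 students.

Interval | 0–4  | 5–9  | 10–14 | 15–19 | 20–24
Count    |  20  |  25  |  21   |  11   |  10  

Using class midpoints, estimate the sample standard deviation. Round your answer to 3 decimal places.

Midpoints: 2, 7, 12, 17, 22
n = 87, Σfm = 874, mean = 10.0460
Σfm² = 12348
Σf(m − x̄)² = Σfm² − (Σfm)²/n = 12348 − 874²/87 = 3567.8161
Sample variance = 3567.8161 / 86 = 41.4862
Standard deviation = √41.4862 = 6.4410

6.441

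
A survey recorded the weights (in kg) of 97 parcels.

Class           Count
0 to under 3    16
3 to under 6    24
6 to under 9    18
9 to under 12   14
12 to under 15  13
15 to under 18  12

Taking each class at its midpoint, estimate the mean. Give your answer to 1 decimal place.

Midpoints: 1.5, 4.5, 7.5, 10.5, 13.5, 16.5
Σfm = 16×1.5 + 24×4.5 + 18×7.5 + 14×10.5 + 13×13.5 + 12×16.5 = 787.5
n = Σf = 97
Mean = 787.5 / 97 = 8.1186

8.1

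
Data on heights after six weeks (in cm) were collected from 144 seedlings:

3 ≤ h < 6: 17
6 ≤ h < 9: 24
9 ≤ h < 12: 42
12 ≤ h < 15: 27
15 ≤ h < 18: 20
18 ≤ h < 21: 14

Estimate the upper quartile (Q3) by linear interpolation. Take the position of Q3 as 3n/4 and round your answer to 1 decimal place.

Cumulative frequencies: 17, 41, 83, 110, 130, 144
n = 144; position = 3n/4 = 108.
This falls in the class 12 ≤ h < 15: L = 12, F = 83, f = 27, h = 3.
Upper quartile ≈ 12 + ((108 − 83) / 27) × 3 = 14.7778

14.8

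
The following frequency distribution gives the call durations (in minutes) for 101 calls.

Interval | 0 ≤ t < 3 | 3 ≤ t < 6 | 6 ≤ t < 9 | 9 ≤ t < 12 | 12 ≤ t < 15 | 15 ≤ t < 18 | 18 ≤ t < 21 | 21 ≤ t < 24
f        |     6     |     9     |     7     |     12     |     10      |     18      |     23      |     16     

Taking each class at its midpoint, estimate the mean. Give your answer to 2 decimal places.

Midpoints: 1.5, 4.5, 7.5, 10.5, 13.5, 16.5, 19.5, 22.5
Σfm = 6×1.5 + 9×4.5 + 7×7.5 + 12×10.5 + 10×13.5 + 18×16.5 + 23×19.5 + 16×22.5 = 1468.5
n = Σf = 101
Mean = 1468.5 / 101 = 14.5396

14.54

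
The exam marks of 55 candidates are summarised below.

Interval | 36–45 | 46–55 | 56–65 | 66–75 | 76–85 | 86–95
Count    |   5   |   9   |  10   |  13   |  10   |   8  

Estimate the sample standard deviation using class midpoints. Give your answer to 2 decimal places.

Midpoints: 40.5, 50.5, 60.5, 70.5, 80.5, 90.5
n = 55, Σfm = 3707.5, mean = 67.4091
Σfm² = 262693.75
Σf(m − x̄)² = Σfm² − (Σfm)²/n = 262693.75 − 3707.5²/55 = 12774.5455
Sample variance = 12774.5455 / 54 = 236.5657
Standard deviation = √236.5657 = 15.3807

15.38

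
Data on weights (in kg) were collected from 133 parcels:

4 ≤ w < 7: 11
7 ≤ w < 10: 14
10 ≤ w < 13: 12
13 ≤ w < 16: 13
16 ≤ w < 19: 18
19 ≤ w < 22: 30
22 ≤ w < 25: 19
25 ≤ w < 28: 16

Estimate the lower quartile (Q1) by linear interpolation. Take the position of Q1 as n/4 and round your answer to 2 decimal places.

12.06

Cumulative frequencies: 11, 25, 37, 50, 68, 98, 117, 133
n = 133; position = n/4 = 33.25.
This falls in the class 10 ≤ w < 13: L = 10, F = 25, f = 12, h = 3.
Lower quartile ≈ 10 + ((33.25 − 25) / 12) × 3 = 12.0625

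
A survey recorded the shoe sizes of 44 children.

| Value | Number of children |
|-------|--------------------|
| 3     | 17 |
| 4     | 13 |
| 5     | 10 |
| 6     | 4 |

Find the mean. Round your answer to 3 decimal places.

4.023

Values: 3, 4, 5, 6
Σfx = 17×3 + 13×4 + 10×5 + 4×6 = 177
n = Σf = 44
Mean = 177 / 44 = 4.0227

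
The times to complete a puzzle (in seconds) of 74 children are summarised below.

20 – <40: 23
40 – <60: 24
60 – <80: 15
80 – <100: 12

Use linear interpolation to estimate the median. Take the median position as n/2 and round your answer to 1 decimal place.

51.7

Cumulative frequencies: 23, 47, 62, 74
n = 74; position = n/2 = 37.
This falls in the class 40 – <60: L = 40, F = 23, f = 24, h = 20.
Median ≈ 40 + ((37 − 23) / 24) × 20 = 51.6667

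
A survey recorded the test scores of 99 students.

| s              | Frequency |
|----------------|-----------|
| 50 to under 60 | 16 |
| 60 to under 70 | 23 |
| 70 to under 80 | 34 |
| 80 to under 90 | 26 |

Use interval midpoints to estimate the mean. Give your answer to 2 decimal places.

Midpoints: 55, 65, 75, 85
Σfm = 16×55 + 23×65 + 34×75 + 26×85 = 7135
n = Σf = 99
Mean = 7135 / 99 = 72.0707

72.07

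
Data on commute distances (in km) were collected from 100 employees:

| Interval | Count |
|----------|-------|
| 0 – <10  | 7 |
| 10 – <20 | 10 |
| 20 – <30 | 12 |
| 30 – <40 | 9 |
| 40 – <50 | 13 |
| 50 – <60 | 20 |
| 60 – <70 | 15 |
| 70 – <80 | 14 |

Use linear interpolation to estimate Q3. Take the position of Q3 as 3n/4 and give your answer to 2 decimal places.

Cumulative frequencies: 7, 17, 29, 38, 51, 71, 86, 100
n = 100; position = 3n/4 = 75.
This falls in the class 60 – <70: L = 60, F = 71, f = 15, h = 10.
Upper quartile ≈ 60 + ((75 − 71) / 15) × 10 = 62.6667

62.67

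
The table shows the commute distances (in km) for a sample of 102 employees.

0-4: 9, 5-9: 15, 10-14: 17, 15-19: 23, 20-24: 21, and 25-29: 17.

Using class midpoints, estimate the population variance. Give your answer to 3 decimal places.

Midpoints: 2, 7, 12, 17, 22, 27
n = 102, Σfm = 1639, mean = 16.0686
Σfm² = 32423
Σf(m − x̄)² = Σfm² − (Σfm)²/n = 32423 − 1639²/102 = 6086.5196
Population variance = 6086.5196 / 102 = 59.6718

59.672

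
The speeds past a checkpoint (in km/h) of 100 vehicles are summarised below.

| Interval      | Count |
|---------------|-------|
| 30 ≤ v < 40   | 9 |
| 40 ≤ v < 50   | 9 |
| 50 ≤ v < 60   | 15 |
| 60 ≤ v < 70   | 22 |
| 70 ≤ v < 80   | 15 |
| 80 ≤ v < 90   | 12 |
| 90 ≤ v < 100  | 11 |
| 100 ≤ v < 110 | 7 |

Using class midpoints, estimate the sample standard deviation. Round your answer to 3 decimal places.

19.848

Midpoints: 35, 45, 55, 65, 75, 85, 95, 105
n = 100, Σfm = 6900, mean = 69.0000
Σfm² = 515100
Σf(m − x̄)² = Σfm² − (Σfm)²/n = 515100 − 6900²/100 = 39000.0000
Sample variance = 39000.0000 / 99 = 393.9394
Standard deviation = √393.9394 = 19.8479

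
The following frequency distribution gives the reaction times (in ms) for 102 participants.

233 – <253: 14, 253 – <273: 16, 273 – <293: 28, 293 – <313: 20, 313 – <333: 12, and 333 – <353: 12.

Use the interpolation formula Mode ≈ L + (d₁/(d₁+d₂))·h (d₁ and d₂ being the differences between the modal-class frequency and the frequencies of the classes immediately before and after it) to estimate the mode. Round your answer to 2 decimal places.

Modal class: 273 – <293 (highest frequency 28).
d₁ = 28 − 16 = 12, d₂ = 28 − 20 = 8
Mode ≈ 273 + (12/(12+8)) × 20 = 273 + 12.0000 = 285.0000

285.00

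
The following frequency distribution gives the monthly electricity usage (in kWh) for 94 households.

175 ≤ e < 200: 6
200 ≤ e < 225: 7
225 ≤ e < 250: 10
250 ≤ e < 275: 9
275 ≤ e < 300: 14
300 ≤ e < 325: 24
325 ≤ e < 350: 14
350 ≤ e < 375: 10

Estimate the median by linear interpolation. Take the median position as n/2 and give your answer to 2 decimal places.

Cumulative frequencies: 6, 13, 23, 32, 46, 70, 84, 94
n = 94; position = n/2 = 47.
This falls in the class 300 ≤ e < 325: L = 300, F = 46, f = 24, h = 25.
Median ≈ 300 + ((47 − 46) / 24) × 25 = 301.0417

301.04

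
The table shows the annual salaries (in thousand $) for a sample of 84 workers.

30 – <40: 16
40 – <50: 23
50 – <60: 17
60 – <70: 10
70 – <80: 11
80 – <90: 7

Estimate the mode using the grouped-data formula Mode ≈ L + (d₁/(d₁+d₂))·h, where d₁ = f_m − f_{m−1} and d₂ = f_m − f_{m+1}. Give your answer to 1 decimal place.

45.4

Modal class: 40 – <50 (highest frequency 23).
d₁ = 23 − 16 = 7, d₂ = 23 − 17 = 6
Mode ≈ 40 + (7/(7+6)) × 10 = 40 + 5.3846 = 45.3846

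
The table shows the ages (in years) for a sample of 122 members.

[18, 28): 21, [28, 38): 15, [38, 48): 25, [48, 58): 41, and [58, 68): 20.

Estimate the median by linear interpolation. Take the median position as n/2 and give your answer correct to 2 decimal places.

48.00

Cumulative frequencies: 21, 36, 61, 102, 122
n = 122; position = n/2 = 61.
This falls in the class [38, 48): L = 38, F = 36, f = 25, h = 10.
Median ≈ 38 + ((61 − 36) / 25) × 10 = 48.0000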